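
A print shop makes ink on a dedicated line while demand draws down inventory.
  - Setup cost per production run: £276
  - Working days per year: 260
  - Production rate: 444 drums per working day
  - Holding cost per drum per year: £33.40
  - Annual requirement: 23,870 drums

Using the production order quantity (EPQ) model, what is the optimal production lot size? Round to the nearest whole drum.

705 drums

d = 23,870/260 = 91.8077 drums/day;  effective holding cost H(1 − d/p) = 33.4·(1 − 91.8077/444) = 26.49375
Q* = √(2DS / H_eff) = √(2·23,870·276 / 26.49375) ≈ 705.22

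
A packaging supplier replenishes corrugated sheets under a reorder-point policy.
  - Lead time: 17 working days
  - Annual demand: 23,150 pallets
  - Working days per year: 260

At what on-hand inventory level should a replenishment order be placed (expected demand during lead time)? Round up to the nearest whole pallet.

1,514 pallets

Daily demand d = 23,150 / 260 = 89.038 pallets/day
Demand during lead time = 89.038 × 17 = 1,513.65
Reorder point = 1,513.65 → round up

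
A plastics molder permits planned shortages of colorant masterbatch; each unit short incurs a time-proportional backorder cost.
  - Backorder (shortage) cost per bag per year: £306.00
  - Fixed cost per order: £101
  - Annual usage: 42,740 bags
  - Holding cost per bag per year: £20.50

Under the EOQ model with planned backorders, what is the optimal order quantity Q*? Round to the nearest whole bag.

670 bags

Q* = √(2DS/H) · √((H + b)/b)
   = √(2 × 42,740 × 101 / 20.5) · √((20.5 + 306) / 306)
   = 648.957 × 1.0330 ≈ 670.34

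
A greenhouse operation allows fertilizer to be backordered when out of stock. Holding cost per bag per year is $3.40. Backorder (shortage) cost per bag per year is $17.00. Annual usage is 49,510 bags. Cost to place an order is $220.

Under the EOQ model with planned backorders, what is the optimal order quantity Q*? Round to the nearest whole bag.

Basic EOQ = √(2·49,510·220/3.4) = 2,531.240
Backorder adjustment √((H+b)/b) = √((3.4+17)/17) = 1.0954
Q* = 2,531.240 × 1.0954 ≈ 2,772.83

2,773 bags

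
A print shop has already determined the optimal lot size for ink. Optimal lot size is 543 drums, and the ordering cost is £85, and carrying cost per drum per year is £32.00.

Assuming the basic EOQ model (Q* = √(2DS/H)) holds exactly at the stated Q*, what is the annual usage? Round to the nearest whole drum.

Since Q* = (2DS/H)^½, squaring gives Q*²·H = 2DS.
D = Q²H / (2S) = 543² × 32 / (2 × 85) = 55,500.99

55,501 drums per year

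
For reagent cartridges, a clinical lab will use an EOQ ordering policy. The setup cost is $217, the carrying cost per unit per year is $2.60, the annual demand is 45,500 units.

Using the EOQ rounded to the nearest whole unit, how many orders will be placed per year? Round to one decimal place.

2DS/H = 2·45,500·217/2.6 = 7,595,000.00
EOQ = √7,595,000.00 ≈ 2,755.90 → Q = 2,756
Orders per year = D/Q = 45,500 / 2,756 = 16.509

16.5 orders per year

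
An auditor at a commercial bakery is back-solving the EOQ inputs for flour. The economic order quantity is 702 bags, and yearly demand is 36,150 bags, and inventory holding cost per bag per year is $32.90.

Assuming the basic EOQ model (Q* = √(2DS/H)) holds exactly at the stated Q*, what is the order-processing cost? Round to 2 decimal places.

Since Q* = (2DS/H)^½, squaring gives Q*²·H = 2DS.
S = Q²H / (2D) = 702² × 32.9 / (2 × 36,150) = 224.2497

$224.25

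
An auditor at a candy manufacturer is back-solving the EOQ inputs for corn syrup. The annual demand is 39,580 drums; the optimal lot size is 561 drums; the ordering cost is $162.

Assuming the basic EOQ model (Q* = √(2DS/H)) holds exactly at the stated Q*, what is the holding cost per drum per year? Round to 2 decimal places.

$40.75

From Q* = √(2DS/H) ⇒ Q*² = 2DS/H.
H = 2DS / Q² = 2 × 39,580 × 162 / 561² = 40.7469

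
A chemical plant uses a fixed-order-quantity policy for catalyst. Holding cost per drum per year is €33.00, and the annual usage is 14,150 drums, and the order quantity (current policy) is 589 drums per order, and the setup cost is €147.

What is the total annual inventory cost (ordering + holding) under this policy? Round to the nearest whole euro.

Orders/yr = 14,150/589 = 24.024; ordering cost = 24.024 × €147 = €3,531.49
Average inventory = 589/2 = 294.5; holding cost = 294.5 × €33 = €9,718.50
Total = €3,531.49 + €9,718.50 = €13,249.99

€13,250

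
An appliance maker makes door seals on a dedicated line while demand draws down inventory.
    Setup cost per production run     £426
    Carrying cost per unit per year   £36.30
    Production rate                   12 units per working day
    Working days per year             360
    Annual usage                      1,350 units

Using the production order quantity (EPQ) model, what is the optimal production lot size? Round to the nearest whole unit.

215 units

Daily demand d = 1,350/360 = 3.750; p = 12; 1 − d/p = 0.68750
EPQ = √(2DS / (H(1 − d/p)))
    = √(2 × 1,350 × 426 / (36.3 × 0.68750)) ≈ 214.68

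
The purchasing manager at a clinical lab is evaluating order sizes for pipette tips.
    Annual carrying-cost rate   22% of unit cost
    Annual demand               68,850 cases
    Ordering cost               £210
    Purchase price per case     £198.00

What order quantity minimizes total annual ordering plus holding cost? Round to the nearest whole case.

Carrying cost H = £198 × 22% = £43.5600/case/yr
2DS/H = 2·68,850·210/43.56 = 663,842.98
EOQ = √663,842.98 ≈ 814.77

815 cases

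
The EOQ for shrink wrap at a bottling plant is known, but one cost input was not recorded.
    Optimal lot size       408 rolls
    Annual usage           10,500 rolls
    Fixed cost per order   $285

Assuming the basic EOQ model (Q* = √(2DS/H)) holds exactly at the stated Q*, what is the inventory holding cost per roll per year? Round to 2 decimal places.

EOQ relation: Q² = 2DS/H, so rearrange for the unknown.
H = 2DS / Q² = 2 × 10,500 × 285 / 408² = 35.9537

$35.95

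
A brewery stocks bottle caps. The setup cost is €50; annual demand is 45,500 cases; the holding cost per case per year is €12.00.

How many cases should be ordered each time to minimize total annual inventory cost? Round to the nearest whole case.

616 cases

Q* = √(2·D·S / H) = √(2·45,500·50 / 12) = √379,166.7 ≈ 615.77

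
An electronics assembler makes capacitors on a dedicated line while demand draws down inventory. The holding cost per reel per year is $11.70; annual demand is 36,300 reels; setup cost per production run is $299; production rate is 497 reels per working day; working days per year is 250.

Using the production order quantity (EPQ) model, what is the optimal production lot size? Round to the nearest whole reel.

1,619 reels

Daily demand d = 36,300/250 = 145.200; p = 497; 1 − d/p = 0.70785
EPQ = √(2DS / (H(1 − d/p)))
    = √(2 × 36,300 × 299 / (11.7 × 0.70785)) ≈ 1,618.98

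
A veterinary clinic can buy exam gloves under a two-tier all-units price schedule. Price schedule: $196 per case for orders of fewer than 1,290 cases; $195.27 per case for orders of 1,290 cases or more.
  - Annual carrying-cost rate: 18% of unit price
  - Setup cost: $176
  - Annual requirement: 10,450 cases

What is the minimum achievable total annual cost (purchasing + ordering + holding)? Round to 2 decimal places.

$2,059,591.84

H₁ = 18%×$196 = $35.2800;  H₂ = 18%×$195.27 = $35.1486
EOQ₁ = √(2×10,450×176/35.2800) = 322.90  (< 1,290, feasible at tier 1)
EOQ₂ = √(2×10,450×176/35.1486) = 323.50  (< 1,290 → use Q = 1,290 at tier-2 price)
TC(tier 1 (EOQ₁), Q≈322.9) = $2,059,591.84
TC(tier 2, Q≈1,290.0) = $2,064,668.08
Minimum at tier 1 (EOQ₁): $2,059,591.84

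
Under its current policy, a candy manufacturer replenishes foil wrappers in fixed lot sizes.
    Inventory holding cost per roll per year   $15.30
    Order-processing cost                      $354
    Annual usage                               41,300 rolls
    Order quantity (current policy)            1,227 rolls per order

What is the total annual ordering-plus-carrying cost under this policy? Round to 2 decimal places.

Ordering: D/Q × S = 41,300/1,227 × $354 = $11,915.40
Holding:  Q/2 × H = 1,227/2 × $15.3 = $9,386.55
Total = $11,915.40 + $9,386.55 = $21,301.95

$21,301.95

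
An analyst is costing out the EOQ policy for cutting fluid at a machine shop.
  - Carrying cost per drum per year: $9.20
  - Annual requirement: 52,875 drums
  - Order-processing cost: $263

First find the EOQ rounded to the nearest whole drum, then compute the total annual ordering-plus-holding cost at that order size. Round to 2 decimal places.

$15,996.02

2DS/H = 2·52,875·263/9.2 = 3,023,070.65
EOQ = √3,023,070.65 ≈ 1,738.70 → Q = 1,739 drums
Ordering: D/Q × S = 52,875/1,739 × $263 = $7,996.62
Holding:  Q/2 × H = 1,739/2 × $9.2 = $7,999.40
Total = $7,996.62 + $7,999.40 = $15,996.02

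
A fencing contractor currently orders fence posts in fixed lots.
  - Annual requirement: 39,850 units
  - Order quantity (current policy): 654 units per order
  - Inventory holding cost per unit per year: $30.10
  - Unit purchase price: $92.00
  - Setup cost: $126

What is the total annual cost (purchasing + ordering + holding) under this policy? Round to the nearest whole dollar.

Annual ordering cost = (D/Q)·S = (39,850/654) × 126 = $7,677.52
Annual holding cost  = (Q/2)·H = (654/2) × 30.1 = $9,842.70
Purchase cost = D·C = 39,850 × 92 = $3,666,200.00
Total = $7,677.52 + $9,842.70 + $3,666,200.00 = $3,683,720.22

$3,683,720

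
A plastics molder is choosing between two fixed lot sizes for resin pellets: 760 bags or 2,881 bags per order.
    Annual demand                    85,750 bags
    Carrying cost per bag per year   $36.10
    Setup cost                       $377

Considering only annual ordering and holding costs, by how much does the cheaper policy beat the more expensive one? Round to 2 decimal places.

$6,968.55

Annual cost at Q: ordering D·S/Q plus holding Q·H/2.
TC(760) = (85,750/760)×377 + (760/2)×36.1 = $56,254.51
TC(2,881) = (85,750/2,881)×377 + (2,881/2)×36.1 = $63,223.07
Lots of 760 are cheaper by $6,968.55.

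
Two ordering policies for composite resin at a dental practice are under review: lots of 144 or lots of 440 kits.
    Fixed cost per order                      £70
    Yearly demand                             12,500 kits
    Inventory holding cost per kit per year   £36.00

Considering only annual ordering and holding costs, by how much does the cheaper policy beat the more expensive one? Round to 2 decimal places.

£1,240.25

TC(Q) = (D/Q)S + (Q/2)H
TC(144) = (12,500/144)×70 + (144/2)×36 = £8,668.39
TC(440) = (12,500/440)×70 + (440/2)×36 = £9,908.64
|ΔTC| = |£8,668.39 − £9,908.64| = £1,240.25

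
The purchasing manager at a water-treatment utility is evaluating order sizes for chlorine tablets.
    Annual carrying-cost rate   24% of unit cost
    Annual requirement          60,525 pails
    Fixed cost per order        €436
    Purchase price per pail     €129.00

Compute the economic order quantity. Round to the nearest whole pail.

1,306 pails

H = i·C = 0.24 × €129 = €30.9600 per pail-year
Optimal lot size Q* = (2 × 60,525 × €436 / €30.96)^½ ≈ 1,305.65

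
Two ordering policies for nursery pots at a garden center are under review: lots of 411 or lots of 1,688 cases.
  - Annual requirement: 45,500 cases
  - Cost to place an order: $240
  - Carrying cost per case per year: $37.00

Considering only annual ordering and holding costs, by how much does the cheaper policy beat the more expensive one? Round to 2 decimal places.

Annual cost at Q: ordering D·S/Q plus holding Q·H/2.
TC(411) = (45,500/411)×240 + (411/2)×37 = $34,172.84
TC(1,688) = (45,500/1,688)×240 + (1,688/2)×37 = $37,697.19
Cheaper: Q = 411.  Difference = $3,524.35

$3,524.35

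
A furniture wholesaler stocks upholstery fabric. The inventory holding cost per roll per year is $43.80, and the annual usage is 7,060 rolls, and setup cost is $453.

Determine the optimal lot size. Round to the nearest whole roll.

382 rolls

Q* = √(2·D·S / H) = √(2·7,060·453 / 43.8) = √146,035.6 ≈ 382.15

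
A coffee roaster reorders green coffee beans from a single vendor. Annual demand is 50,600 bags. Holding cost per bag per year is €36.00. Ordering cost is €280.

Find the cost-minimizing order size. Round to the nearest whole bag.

EOQ = √(2DS/H) = √(2 × 50,600 × 280 / 36)
    = √(787,111.11) ≈ 887.19

887 bags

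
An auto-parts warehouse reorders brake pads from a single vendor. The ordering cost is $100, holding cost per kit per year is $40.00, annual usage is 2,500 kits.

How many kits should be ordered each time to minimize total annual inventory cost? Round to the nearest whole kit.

2DS/H = 2·2,500·100/40 = 12,500.00
EOQ = √12,500.00 ≈ 111.80

112 kits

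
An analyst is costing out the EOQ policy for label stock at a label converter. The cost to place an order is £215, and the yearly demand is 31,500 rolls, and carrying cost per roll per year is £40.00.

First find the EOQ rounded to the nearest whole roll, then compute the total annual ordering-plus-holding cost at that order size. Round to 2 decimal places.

2DS/H = 2·31,500·215/40 = 338,625.00
EOQ = √338,625.00 ≈ 581.91 → Q = 582 rolls
Orders/yr = 31,500/582 = 54.124; ordering cost = 54.124 × £215 = £11,636.60
Average inventory = 582/2 = 291; holding cost = 291 × £40 = £11,640.00
Total = £11,636.60 + £11,640.00 = £23,276.60

£23,276.60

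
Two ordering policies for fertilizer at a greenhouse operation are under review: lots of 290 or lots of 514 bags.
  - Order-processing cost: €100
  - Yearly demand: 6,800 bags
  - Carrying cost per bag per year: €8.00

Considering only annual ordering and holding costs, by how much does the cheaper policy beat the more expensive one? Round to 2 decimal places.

TC(Q) = (D/Q)S + (Q/2)H
TC(290) = (6,800/290)×100 + (290/2)×8 = €3,504.83
TC(514) = (6,800/514)×100 + (514/2)×8 = €3,378.96
Cheaper: Q = 514.  Difference = €125.87

€125.87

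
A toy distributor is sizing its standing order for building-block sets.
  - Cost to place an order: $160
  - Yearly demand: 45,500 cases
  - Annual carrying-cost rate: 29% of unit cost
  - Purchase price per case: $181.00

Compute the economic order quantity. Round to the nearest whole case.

527 cases

Holding cost per case per year: H = 29% × $181 = $52.4900
EOQ = √(2DS/H) = √(2 × 45,500 × 160 / 52.49)
    = √(277,386.17) ≈ 526.67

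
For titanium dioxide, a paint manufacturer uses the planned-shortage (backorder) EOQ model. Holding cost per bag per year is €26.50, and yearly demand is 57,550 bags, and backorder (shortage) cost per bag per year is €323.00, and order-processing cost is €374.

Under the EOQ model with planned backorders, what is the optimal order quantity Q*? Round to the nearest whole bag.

Q* = √(2DS/H) · √((H + b)/b)
   = √(2 × 57,550 × 374 / 26.5) · √((26.5 + 323) / 323)
   = 1,274.531 × 1.0402 ≈ 1,325.78

1,326 bags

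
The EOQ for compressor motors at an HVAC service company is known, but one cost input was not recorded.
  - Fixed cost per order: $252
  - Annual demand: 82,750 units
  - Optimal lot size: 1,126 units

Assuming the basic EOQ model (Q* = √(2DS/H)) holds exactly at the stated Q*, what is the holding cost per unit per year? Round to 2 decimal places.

From Q* = √(2DS/H) ⇒ Q*² = 2DS/H.
H = 2DS / Q² = 2 × 82,750 × 252 / 1,126² = 32.8944

$32.89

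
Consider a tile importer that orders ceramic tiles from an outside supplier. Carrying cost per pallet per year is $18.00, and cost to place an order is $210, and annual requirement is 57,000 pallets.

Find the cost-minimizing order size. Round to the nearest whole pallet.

Optimal lot size Q* = (2 × 57,000 × $210 / $18)^½ ≈ 1,153.26

1,153 pallets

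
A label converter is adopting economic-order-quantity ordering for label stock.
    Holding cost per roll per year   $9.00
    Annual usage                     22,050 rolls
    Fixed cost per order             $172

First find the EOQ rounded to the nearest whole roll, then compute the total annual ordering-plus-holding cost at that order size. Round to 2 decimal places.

Optimal lot size Q* = (2 × 22,050 × $172 / $9)^½ ≈ 918.04 → Q = 918 rolls
Orders/yr = 22,050/918 = 24.020; ordering cost = 24.020 × $172 = $4,131.37
Average inventory = 918/2 = 459; holding cost = 459 × $9 = $4,131.00
Total = $4,131.37 + $4,131.00 = $8,262.37

$8,262.37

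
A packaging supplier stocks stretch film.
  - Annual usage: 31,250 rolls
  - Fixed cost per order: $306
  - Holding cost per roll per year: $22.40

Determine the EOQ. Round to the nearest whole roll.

2DS/H = 2·31,250·306/22.4 = 853,794.64
EOQ = √853,794.64 ≈ 924.01

924 rolls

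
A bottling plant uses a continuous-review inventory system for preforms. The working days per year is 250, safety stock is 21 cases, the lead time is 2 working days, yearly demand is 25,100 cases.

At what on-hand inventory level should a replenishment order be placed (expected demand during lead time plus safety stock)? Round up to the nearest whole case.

Daily demand d = 25,100 / 250 = 100.400 cases/day
Demand during lead time = 100.400 × 2 = 200.80
Reorder point = 200.80 + 21 = 221.80 → round up

222 cases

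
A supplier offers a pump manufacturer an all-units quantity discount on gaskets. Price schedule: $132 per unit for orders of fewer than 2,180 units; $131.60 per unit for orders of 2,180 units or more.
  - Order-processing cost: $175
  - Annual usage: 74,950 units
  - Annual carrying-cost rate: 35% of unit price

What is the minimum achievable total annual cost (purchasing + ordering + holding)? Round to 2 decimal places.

H₁ = 35%×$132 = $46.2000;  H₂ = 35%×$131.60 = $46.0600
EOQ₁ = √(2×74,950×175/46.2000) = 753.53  (< 2,180, feasible at tier 1)
EOQ₂ = √(2×74,950×175/46.0600) = 754.67  (< 2,180 → use Q = 2,180 at tier-2 price)
TC(tier 1 (EOQ₁), Q≈753.5) = $9,928,212.95
TC(tier 2, Q≈2,180.0) = $9,919,642.03
Minimum at tier 2: $9,919,642.03

$9,919,642.03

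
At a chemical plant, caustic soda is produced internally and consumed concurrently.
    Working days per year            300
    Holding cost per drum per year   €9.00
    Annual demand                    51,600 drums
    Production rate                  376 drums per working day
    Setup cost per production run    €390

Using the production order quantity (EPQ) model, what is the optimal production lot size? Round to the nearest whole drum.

Daily demand d = 51,600/300 = 172.000; p = 376; 1 − d/p = 0.54255
EPQ = √(2DS / (H(1 − d/p)))
    = √(2 × 51,600 × 390 / (9 × 0.54255)) ≈ 2,870.98

2,871 drums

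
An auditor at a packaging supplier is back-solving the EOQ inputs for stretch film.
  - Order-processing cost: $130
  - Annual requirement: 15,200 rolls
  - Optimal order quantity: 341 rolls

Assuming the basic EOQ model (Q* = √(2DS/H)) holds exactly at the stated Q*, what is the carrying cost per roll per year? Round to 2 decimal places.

Since Q* = (2DS/H)^½, squaring gives Q*²·H = 2DS.
H = 2DS / Q² = 2 × 15,200 × 130 / 341² = 33.9866

$33.99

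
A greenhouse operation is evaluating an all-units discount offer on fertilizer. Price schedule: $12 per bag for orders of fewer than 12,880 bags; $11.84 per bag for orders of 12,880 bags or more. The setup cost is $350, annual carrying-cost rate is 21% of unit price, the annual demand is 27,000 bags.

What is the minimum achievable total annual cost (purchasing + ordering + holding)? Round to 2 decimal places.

$330,901.30

H₁ = 21%×$12 = $2.5200;  H₂ = 21%×$11.84 = $2.4864
EOQ₁ = √(2×27,000×350/2.5200) = 2,738.61  (< 12,880, feasible at tier 1)
EOQ₂ = √(2×27,000×350/2.4864) = 2,757.05  (< 12,880 → use Q = 12,880 at tier-2 price)
TC(tier 1 (EOQ₁), Q≈2,738.6) = $330,901.30
TC(tier 2, Q≈12,880.0) = $336,426.11
Minimum at tier 1 (EOQ₁): $330,901.30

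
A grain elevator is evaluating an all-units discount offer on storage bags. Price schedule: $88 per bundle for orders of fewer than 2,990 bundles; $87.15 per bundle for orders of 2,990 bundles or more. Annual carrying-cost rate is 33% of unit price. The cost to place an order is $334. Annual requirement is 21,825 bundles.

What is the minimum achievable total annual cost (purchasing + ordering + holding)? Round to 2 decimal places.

$1,941,176.13

H₁ = 33%×$88 = $29.0400;  H₂ = 33%×$87.15 = $28.7595
EOQ₁ = √(2×21,825×334/29.0400) = 708.54  (< 2,990, feasible at tier 1)
EOQ₂ = √(2×21,825×334/28.7595) = 711.99  (< 2,990 → use Q = 2,990 at tier-2 price)
TC(tier 1 (EOQ₁), Q≈708.5) = $1,941,176.13
TC(tier 2, Q≈2,990.0) = $1,947,482.18
Minimum at tier 1 (EOQ₁): $1,941,176.13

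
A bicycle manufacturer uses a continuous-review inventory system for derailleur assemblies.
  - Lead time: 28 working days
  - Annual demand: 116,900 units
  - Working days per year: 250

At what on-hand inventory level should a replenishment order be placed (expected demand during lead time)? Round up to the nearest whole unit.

13,093 units

Daily demand d = 116,900 / 250 = 467.600 units/day
Demand during lead time = 467.600 × 28 = 13,092.80
Reorder point = 13,092.80 → round up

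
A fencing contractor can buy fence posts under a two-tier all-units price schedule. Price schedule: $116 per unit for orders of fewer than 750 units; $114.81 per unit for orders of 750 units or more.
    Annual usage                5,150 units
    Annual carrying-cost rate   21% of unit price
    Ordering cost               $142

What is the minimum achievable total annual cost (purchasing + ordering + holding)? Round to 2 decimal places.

H₁ = 21%×$116 = $24.3600;  H₂ = 21%×$114.81 = $24.1101
EOQ₁ = √(2×5,150×142/24.3600) = 245.03  (< 750, feasible at tier 1)
EOQ₂ = √(2×5,150×142/24.1101) = 246.30  (< 750 → use Q = 750 at tier-2 price)
TC(tier 1 (EOQ₁), Q≈245.0) = $603,369.00
TC(tier 2, Q≈750.0) = $601,287.85
Minimum at tier 2: $601,287.85

$601,287.85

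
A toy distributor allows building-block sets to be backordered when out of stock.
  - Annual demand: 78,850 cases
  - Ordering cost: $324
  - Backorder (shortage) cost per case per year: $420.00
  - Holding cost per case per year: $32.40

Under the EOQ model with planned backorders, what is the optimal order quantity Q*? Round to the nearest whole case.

Basic EOQ = √(2·78,850·324/32.4) = 1,255.787
Backorder adjustment √((H+b)/b) = √((32.4+420)/420) = 1.0379
Q* = 1,255.787 × 1.0379 ≈ 1,303.32

1,303 cases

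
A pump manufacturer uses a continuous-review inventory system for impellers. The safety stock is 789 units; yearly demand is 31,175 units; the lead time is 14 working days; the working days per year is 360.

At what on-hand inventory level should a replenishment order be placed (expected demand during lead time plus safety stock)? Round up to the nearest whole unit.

2,002 units

Daily demand d = 31,175 / 360 = 86.597 units/day
Demand during lead time = 86.597 × 14 = 1,212.36
Reorder point = 1,212.36 + 789 = 2,001.36 → round up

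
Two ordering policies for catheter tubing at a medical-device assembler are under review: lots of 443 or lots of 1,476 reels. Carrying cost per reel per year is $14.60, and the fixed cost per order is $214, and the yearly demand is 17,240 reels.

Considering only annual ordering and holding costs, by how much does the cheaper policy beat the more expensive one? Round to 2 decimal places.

TC(Q) = (D/Q)S + (Q/2)H
TC(443) = (17,240/443)×214 + (443/2)×14.6 = $11,562.03
TC(1,476) = (17,240/1,476)×214 + (1,476/2)×14.6 = $13,274.37
|ΔTC| = |$11,562.03 − $13,274.37| = $1,712.34

$1,712.34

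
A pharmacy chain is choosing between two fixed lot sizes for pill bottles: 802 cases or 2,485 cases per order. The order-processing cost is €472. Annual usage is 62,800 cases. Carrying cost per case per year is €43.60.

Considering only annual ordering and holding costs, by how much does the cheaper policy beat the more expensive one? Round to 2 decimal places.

TC(Q) = (D/Q)S + (Q/2)H
TC(802) = (62,800/802)×472 + (802/2)×43.6 = €54,443.20
TC(2,485) = (62,800/2,485)×472 + (2,485/2)×43.6 = €66,101.21
|ΔTC| = |€54,443.20 − €66,101.21| = €11,658.01

€11,658.01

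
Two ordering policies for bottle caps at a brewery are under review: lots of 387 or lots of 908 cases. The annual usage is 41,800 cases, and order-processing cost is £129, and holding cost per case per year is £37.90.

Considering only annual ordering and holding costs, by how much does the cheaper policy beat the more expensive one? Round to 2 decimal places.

£1,878.16

TC(Q) = (D/Q)S + (Q/2)H
TC(387) = (41,800/387)×129 + (387/2)×37.9 = £21,266.98
TC(908) = (41,800/908)×129 + (908/2)×37.9 = £23,145.15
|ΔTC| = |£21,266.98 − £23,145.15| = £1,878.16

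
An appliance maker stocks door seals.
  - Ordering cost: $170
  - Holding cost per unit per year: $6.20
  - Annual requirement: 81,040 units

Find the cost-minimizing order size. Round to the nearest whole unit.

Optimal lot size Q* = (2 × 81,040 × $170 / $6.2)^½ ≈ 2,108.11

2,108 units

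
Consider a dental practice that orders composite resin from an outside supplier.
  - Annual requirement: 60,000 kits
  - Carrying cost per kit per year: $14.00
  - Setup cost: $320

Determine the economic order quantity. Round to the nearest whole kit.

EOQ = √(2DS/H) = √(2 × 60,000 × 320 / 14)
    = √(2,742,857.14) ≈ 1,656.16

1,656 kits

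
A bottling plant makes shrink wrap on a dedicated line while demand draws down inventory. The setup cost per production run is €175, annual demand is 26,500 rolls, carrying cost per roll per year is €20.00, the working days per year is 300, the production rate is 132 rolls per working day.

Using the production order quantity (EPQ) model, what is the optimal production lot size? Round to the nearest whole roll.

1,184 rolls

d = 26,500/300 = 88.3333 rolls/day;  effective holding cost H(1 − d/p) = 20·(1 − 88.3333/132) = 6.61616
Q* = √(2DS / H_eff) = √(2·26,500·175 / 6.61616) ≈ 1,184.01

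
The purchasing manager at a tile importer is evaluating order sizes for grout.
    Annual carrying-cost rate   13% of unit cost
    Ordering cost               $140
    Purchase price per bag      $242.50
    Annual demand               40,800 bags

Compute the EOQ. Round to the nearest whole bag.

Holding cost per bag per year: H = 13% × $242.5 = $31.5250
EOQ = √(2DS/H) = √(2 × 40,800 × 140 / 31.525)
    = √(362,379.06) ≈ 601.98

602 bags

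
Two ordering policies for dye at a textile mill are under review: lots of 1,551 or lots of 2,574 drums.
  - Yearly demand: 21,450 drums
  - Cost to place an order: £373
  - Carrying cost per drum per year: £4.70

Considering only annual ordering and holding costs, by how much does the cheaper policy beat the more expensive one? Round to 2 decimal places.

Annual cost at Q: ordering D·S/Q plus holding Q·H/2.
TC(1,551) = (21,450/1,551)×373 + (1,551/2)×4.7 = £8,803.36
TC(2,574) = (21,450/2,574)×373 + (2,574/2)×4.7 = £9,157.23
Lots of 1,551 are cheaper by £353.87.

£353.87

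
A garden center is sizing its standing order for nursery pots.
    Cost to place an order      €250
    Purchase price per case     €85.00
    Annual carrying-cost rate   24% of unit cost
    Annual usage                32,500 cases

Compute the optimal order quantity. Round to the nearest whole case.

893 cases

Carrying cost H = €85 × 24% = €20.4000/case/yr
Q* = √(2·D·S / H) = √(2·32,500·250 / 20.4) = √796,568.6 ≈ 892.51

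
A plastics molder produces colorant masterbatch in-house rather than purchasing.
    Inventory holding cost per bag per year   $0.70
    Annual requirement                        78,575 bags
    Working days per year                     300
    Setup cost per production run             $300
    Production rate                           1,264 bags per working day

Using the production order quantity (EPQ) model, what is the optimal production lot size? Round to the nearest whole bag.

9,217 bags

d = 78,575/300 = 261.9167 bags/day;  effective holding cost H(1 − d/p) = 0.7·(1 − 261.9167/1264) = 0.55495
Q* = √(2DS / H_eff) = √(2·78,575·300 / 0.55495) ≈ 9,217.02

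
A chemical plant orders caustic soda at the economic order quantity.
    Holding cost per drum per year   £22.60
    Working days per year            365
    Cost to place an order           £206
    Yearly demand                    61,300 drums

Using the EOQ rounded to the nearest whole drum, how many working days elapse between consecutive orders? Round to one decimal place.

6.3 days

2DS/H = 2·61,300·206/22.6 = 1,117,504.42
EOQ = √1,117,504.42 ≈ 1,057.12 → Q = 1,057 drums
Days between orders = 365 / (D/Q) = 365 / 57.994 ≈ 6.294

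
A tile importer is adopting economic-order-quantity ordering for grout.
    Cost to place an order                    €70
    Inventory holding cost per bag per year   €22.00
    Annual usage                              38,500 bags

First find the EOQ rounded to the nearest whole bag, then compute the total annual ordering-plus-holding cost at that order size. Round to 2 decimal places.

€10,889.44

EOQ = √(2DS/H) = √(2 × 38,500 × 70 / 22)
    = √(245,000.00) ≈ 494.97 → Q = 495 bags
Orders/yr = 38,500/495 = 77.778; ordering cost = 77.778 × €70 = €5,444.44
Average inventory = 495/2 = 247.5; holding cost = 247.5 × €22 = €5,445.00
Total = €5,444.44 + €5,445.00 = €10,889.44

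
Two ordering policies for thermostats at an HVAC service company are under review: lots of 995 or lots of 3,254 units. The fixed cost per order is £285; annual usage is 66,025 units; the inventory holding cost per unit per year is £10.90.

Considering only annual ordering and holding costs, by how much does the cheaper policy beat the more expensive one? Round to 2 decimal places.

£817.37

For each Q, cost = (D/Q)·S + (Q/2)·H.
TC(995) = (66,025/995)×285 + (995/2)×10.9 = £24,334.43
TC(3,254) = (66,025/3,254)×285 + (3,254/2)×10.9 = £23,517.07
Lots of 3,254 are cheaper by £817.37.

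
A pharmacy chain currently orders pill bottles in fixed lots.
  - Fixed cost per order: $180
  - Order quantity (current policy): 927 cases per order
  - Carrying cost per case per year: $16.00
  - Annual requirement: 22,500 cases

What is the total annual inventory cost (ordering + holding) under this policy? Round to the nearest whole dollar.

Annual ordering cost = (D/Q)·S = (22,500/927) × 180 = $4,368.93
Annual holding cost  = (Q/2)·H = (927/2) × 16 = $7,416.00
Total = $4,368.93 + $7,416.00 = $11,784.93

$11,785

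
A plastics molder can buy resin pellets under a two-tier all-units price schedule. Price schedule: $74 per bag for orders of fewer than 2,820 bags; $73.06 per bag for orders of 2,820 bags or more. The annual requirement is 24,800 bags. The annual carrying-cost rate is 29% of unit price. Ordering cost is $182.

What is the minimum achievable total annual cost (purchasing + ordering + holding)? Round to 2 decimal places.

$1,843,362.80

H₁ = 29%×$74 = $21.4600;  H₂ = 29%×$73.06 = $21.1874
EOQ₁ = √(2×24,800×182/21.4600) = 648.58  (< 2,820, feasible at tier 1)
EOQ₂ = √(2×24,800×182/21.1874) = 652.74  (< 2,820 → use Q = 2,820 at tier-2 price)
TC(tier 1 (EOQ₁), Q≈648.6) = $1,849,118.47
TC(tier 2, Q≈2,820.0) = $1,843,362.80
Minimum at tier 2: $1,843,362.80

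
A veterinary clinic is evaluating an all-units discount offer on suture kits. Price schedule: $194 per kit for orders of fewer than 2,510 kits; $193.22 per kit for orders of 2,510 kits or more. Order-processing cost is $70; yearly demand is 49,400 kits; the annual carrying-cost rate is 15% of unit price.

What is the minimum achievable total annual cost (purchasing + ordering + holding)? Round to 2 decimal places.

H₁ = 15%×$194 = $29.1000;  H₂ = 15%×$193.22 = $28.9830
EOQ₁ = √(2×49,400×70/29.1000) = 487.51  (< 2,510, feasible at tier 1)
EOQ₂ = √(2×49,400×70/28.9830) = 488.49  (< 2,510 → use Q = 2,510 at tier-2 price)
TC(tier 1 (EOQ₁), Q≈487.5) = $9,597,786.46
TC(tier 2, Q≈2,510.0) = $9,582,819.35
Minimum at tier 2: $9,582,819.35

$9,582,819.35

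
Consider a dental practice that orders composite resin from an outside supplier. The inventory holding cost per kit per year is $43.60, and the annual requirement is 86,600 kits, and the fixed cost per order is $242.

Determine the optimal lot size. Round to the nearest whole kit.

Q* = √(2·D·S / H) = √(2·86,600·242 / 43.6) = √961,339.4 ≈ 980.48

980 kits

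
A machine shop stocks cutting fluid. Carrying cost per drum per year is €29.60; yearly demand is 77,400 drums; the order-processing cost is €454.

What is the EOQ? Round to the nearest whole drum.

Optimal lot size Q* = (2 × 77,400 × €454 / €29.6)^½ ≈ 1,540.88

1,541 drums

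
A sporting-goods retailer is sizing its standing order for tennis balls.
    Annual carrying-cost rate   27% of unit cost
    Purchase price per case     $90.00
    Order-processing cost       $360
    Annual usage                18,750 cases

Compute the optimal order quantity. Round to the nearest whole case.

745 cases

Carrying cost H = $90 × 27% = $24.3000/case/yr
Optimal lot size Q* = (2 × 18,750 × $360 / $24.3)^½ ≈ 745.36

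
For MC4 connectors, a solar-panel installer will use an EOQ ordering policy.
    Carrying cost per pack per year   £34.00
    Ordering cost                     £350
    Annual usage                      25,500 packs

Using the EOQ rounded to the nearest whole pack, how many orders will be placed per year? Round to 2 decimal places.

Optimal lot size Q* = (2 × 25,500 × £350 / £34)^½ ≈ 724.57 → Q = 725
N = D/Q = 25,500/725 ≈ 35.172 orders/yr

35.17 orders per year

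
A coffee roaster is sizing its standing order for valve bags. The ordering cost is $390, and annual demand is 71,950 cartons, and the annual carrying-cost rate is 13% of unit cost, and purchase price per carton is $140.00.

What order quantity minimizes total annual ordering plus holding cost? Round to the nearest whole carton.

1,756 cartons

H = i·C = 0.13 × $140 = $18.2000 per carton-year
EOQ = √(2DS/H) = √(2 × 71,950 × 390 / 18.2)
    = √(3,083,571.43) ≈ 1,756.01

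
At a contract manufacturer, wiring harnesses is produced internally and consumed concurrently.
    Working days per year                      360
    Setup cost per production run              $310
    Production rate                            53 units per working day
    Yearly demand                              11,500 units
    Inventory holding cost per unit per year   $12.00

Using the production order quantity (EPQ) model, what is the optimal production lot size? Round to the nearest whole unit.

d = 11,500/360 = 31.9444 units/day;  effective holding cost H(1 − d/p) = 12·(1 − 31.9444/53) = 4.76730
Q* = √(2DS / H_eff) = √(2·11,500·310 / 4.76730) ≈ 1,222.95

1,223 units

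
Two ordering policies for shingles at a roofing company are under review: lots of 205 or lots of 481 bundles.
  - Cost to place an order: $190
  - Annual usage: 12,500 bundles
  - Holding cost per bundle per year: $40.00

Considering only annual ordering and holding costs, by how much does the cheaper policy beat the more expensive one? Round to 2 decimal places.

$1,127.74

TC(Q) = (D/Q)S + (Q/2)H
TC(205) = (12,500/205)×190 + (205/2)×40 = $15,685.37
TC(481) = (12,500/481)×190 + (481/2)×40 = $14,557.63
Cheaper: Q = 481.  Difference = $1,127.74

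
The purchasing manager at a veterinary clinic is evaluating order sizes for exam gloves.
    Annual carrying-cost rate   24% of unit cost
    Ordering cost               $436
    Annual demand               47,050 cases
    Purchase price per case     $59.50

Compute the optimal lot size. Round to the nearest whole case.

1,695 cases

Carrying cost H = $59.5 × 24% = $14.2800/case/yr
Optimal lot size Q* = (2 × 47,050 × $436 / $14.28)^½ ≈ 1,695.02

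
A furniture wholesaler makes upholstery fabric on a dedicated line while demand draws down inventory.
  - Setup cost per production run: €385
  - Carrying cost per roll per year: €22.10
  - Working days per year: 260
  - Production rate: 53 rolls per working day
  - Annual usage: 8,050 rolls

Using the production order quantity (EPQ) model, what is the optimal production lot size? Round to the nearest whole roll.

821 rolls

d = 8,050/260 = 30.9615 rolls/day;  effective holding cost H(1 − d/p) = 22.1·(1 − 30.9615/53) = 9.18962
Q* = √(2DS / H_eff) = √(2·8,050·385 / 9.18962) ≈ 821.29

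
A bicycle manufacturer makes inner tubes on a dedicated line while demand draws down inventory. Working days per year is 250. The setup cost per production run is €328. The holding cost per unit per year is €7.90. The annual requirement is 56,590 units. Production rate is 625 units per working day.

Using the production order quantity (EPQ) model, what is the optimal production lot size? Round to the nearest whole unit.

Daily demand d = 56,590/250 = 226.360; p = 625; 1 − d/p = 0.63782
EPQ = √(2DS / (H(1 − d/p)))
    = √(2 × 56,590 × 328 / (7.9 × 0.63782)) ≈ 2,714.30

2,714 units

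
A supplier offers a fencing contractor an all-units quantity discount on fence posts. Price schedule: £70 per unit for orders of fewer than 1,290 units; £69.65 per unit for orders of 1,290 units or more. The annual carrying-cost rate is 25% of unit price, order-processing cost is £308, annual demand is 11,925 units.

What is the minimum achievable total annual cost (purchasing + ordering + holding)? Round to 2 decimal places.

H₁ = 25%×£70 = £17.5000;  H₂ = 25%×£69.65 = £17.4125
EOQ₁ = √(2×11,925×308/17.5000) = 647.89  (< 1,290, feasible at tier 1)
EOQ₂ = √(2×11,925×308/17.4125) = 649.51  (< 1,290 → use Q = 1,290 at tier-2 price)
TC(tier 1 (EOQ₁), Q≈647.9) = £846,088.06
TC(tier 2, Q≈1,290.0) = £844,654.52
Minimum at tier 2: £844,654.52

£844,654.52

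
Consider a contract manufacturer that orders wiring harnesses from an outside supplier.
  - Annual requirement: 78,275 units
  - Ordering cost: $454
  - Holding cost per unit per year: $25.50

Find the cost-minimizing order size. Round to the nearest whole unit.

1,669 units

Q* = √(2·D·S / H) = √(2·78,275·454 / 25.5) = √2,787,203.9 ≈ 1,669.49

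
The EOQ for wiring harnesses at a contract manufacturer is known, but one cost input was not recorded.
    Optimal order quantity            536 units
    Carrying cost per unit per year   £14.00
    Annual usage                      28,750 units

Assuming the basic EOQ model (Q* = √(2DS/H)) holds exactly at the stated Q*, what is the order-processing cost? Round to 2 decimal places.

£69.95

Since Q* = (2DS/H)^½, squaring gives Q*²·H = 2DS.
S = Q²H / (2D) = 536² × 14 / (2 × 28,750) = 69.9503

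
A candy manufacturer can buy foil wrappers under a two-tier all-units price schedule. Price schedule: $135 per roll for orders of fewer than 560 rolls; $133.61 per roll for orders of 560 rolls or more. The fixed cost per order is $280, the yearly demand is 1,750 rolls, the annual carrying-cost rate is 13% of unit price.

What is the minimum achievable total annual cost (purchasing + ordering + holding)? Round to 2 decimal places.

H₁ = 13%×$135 = $17.5500;  H₂ = 13%×$133.61 = $17.3693
EOQ₁ = √(2×1,750×280/17.5500) = 236.31  (< 560, feasible at tier 1)
EOQ₂ = √(2×1,750×280/17.3693) = 237.53  (< 560 → use Q = 560 at tier-2 price)
TC(tier 1 (EOQ₁), Q≈236.3) = $240,397.17
TC(tier 2, Q≈560.0) = $239,555.90
Minimum at tier 2: $239,555.90

$239,555.90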